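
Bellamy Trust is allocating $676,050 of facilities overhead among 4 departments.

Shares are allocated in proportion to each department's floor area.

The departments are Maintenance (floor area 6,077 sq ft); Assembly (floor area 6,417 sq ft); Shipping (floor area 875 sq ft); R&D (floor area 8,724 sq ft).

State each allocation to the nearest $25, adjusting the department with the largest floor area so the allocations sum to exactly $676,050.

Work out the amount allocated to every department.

Maintenance: $185,950 | Assembly: $196,350 | Shipping: $26,775 | R&D: $266,975

Floor area total: 22,093.
Unrounded shares: Maintenance 6,077/22,093 × $676,050 = 185,957.36; Assembly 6,417/22,093 × $676,050 = 196,361.42; Shipping 875/22,093 × $676,050 = 26,775.17; R&D 8,724/22,093 × $676,050 = 266,956.06.
After rounding ($25): Maintenance $185,950; Assembly $196,350; Shipping $26,775; R&D $266,950. Sum = $676,025.
Difference $676,050 − $676,025 = +$25 applied to largest floor area (R&D): R&D becomes $266,975.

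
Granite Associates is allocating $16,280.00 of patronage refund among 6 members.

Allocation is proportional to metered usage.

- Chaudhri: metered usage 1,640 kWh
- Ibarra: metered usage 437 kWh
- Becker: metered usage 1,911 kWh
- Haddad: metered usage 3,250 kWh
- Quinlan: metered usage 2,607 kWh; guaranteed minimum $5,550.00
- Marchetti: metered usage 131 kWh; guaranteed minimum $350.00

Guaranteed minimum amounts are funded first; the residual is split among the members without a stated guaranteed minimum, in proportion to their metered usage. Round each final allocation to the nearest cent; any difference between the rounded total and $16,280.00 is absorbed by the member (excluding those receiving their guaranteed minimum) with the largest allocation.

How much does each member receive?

Fund the minimums — Quinlan $5,550.00; Marchetti $350.00. Residual $10,380.00.
Residual split over remaining metered usage 7,238: Chaudhri 2,351.9204 → $2,351.92; Ibarra 626.7007 → $626.70; Becker 2,740.5609 → $2,740.56; Haddad 4,660.8179 → $4,660.82.

Chaudhri: $2,351.92 | Ibarra: $626.70 | Becker: $2,740.56 | Haddad: $4,660.82 | Quinlan: $5,550.00 | Marchetti: $350.00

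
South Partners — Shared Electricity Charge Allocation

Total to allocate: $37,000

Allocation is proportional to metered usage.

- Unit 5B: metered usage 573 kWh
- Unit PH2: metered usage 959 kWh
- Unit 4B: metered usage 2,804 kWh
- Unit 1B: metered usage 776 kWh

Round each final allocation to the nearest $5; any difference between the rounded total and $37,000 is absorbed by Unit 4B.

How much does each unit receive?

Combined metered usage = 5,112.
Proportional shares: Unit 5B 573/5,112 × $37,000 = 4,147.30; Unit PH2 959/5,112 × $37,000 = 6,941.12; Unit 4B 2,804/5,112 × $37,000 = 20,294.99; Unit 1B 776/5,112 × $37,000 = 5,616.59.
Rounded to nearest $5: Unit 5B $4,145; Unit PH2 $6,940; Unit 4B $20,295; Unit 1B $5,615. Sum = $36,995.
Difference $37,000 − $36,995 = +$5 applied to Unit 4B: Unit 4B becomes $20,300.

Unit 5B: $4,145 · Unit PH2: $6,940 · Unit 4B: $20,300 · Unit 1B: $5,615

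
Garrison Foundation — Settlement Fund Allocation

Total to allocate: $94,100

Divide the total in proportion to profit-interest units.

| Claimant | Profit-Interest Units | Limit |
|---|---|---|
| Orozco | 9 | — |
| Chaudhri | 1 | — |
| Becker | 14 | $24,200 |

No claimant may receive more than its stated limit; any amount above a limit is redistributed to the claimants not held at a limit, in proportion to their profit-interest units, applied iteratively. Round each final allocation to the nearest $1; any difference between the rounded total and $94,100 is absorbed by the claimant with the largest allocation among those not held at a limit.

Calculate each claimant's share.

Combined profit-interest units = 24.
Pro-rata shares before constraints: Orozco 35,287.50; Chaudhri 3,920.83; Becker 54,891.67.
Held at cap: Becker ($24,200); residual $69,900 reallocated over remaining profit-interest units 10.
Remaining shares: Orozco 62,910.00 → $62,910; Chaudhri 6,990.00 → $6,990.

Orozco: $62,910 | Chaudhri: $6,990 | Becker: $24,200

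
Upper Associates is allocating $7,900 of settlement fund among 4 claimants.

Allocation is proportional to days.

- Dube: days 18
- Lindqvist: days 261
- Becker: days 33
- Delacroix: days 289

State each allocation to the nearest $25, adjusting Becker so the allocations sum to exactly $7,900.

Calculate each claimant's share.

Dube: $225; Lindqvist: $3,425; Becker: $450; Delacroix: $3,800

Total days = 601.
Raw shares: Dube 18/601 × $7,900 = 236.61; Lindqvist 261/601 × $7,900 = 3,430.78; Becker 33/601 × $7,900 = 433.78; Delacroix 289/601 × $7,900 = 3,798.84.
At nearest $25: Dube $225; Lindqvist $3,425; Becker $425; Delacroix $3,800. Sum = $7,875.
Difference $7,900 − $7,875 = +$25 applied to Becker: Becker becomes $450.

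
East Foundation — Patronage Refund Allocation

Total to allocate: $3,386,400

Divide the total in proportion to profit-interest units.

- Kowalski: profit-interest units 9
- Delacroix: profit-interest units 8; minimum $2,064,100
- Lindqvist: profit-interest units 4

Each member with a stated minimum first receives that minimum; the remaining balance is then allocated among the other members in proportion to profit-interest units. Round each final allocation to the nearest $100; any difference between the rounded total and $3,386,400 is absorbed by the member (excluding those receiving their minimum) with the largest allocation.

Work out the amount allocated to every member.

Kowalski: $915,400 | Delacroix: $2,064,100 | Lindqvist: $406,900

Guaranteed amounts: Delacroix $2,064,100. Remaining pool $1,322,300.
Remaining pool split over remaining profit-interest units 13: Kowalski 915,438.46 → $915,400; Lindqvist 406,861.54 → $406,900.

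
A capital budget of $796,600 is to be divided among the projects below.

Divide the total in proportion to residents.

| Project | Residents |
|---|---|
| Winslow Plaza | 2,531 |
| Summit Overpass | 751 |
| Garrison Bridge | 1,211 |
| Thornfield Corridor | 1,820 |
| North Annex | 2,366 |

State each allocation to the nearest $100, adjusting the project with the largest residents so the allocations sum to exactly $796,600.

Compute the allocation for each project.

Winslow Plaza: $232,300 · Summit Overpass: $68,900 · Garrison Bridge: $111,200 · Thornfield Corridor: $167,000 · North Annex: $217,200

Total residents = 2,531 + 751 + 1,211 + 1,820 + 2,366 = 8,679.
Unrounded shares: Winslow Plaza 232,307.25; Summit Overpass 68,930.36; Garrison Bridge 111,151.35; Thornfield Corridor 167,048.28; North Annex 217,162.76.
After rounding ($100): Winslow Plaza $232,300; Summit Overpass $68,900; Garrison Bridge $111,200; Thornfield Corridor $167,000; North Annex $217,200. Sum = $796,600.
No rounding difference to absorb.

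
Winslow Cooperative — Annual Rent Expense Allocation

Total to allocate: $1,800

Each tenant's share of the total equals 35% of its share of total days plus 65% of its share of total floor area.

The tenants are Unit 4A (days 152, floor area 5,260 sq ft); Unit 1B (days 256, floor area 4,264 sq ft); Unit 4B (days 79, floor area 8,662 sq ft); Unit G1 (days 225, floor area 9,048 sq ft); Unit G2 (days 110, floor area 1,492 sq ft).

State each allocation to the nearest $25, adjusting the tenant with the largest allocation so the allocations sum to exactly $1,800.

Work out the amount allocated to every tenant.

Days total 822; floor area total 28,726.
Composite weights (35% days + 65% floor area): Unit 4A 0.1837; Unit 1B 0.2055; Unit 4B 0.2296; Unit G1 0.3005; Unit G2 0.0806.
Proportional shares: Unit 4A 330.73; Unit 1B 369.88; Unit 4B 413.35; Unit G1 540.97; Unit G2 145.08.
At nearest $25: Unit 4A $325; Unit 1B $375; Unit 4B $425; Unit G1 $550; Unit G2 $150. Sum = $1,825.
Difference $1,800 − $1,825 = −$25 applied to largest allocation (Unit G1): Unit G1 becomes $525.

Unit 4A: $325 | Unit 1B: $375 | Unit 4B: $425 | Unit G1: $525 | Unit G2: $150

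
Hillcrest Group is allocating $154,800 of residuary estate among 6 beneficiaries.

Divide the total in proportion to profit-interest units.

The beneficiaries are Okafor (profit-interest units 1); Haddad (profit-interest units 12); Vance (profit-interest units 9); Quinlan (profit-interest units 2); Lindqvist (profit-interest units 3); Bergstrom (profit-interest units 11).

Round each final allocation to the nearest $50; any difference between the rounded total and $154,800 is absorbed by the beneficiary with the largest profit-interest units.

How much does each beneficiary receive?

Okafor: $4,050 | Haddad: $48,950 | Vance: $36,650 | Quinlan: $8,150 | Lindqvist: $12,200 | Bergstrom: $44,800

Combined profit-interest units = 38.
Pro-rata amounts: Okafor 1/38 × $154,800 = 4,073.68; Haddad 12/38 × $154,800 = 48,884.21; Vance 9/38 × $154,800 = 36,663.16; Quinlan 2/38 × $154,800 = 8,147.37; Lindqvist 3/38 × $154,800 = 12,221.05; Bergstrom 11/38 × $154,800 = 44,810.53.
After rounding ($50): Okafor $4,050; Haddad $48,900; Vance $36,650; Quinlan $8,150; Lindqvist $12,200; Bergstrom $44,800. Sum = $154,750.
Difference $154,800 − $154,750 = +$50 applied to largest profit-interest units (Haddad): Haddad becomes $48,950.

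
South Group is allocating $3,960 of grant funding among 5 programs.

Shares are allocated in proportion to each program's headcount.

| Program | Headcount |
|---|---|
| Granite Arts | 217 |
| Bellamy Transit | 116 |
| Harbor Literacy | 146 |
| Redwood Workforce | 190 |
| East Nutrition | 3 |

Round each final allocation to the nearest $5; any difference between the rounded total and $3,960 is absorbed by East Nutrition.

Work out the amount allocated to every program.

Granite Arts: $1,280; Bellamy Transit: $685; Harbor Literacy: $860; Redwood Workforce: $1,120; East Nutrition: $15

Sum of headcount: 672.
Raw shares: Granite Arts 217/672 × $3,960 = 1,278.75; Bellamy Transit 116/672 × $3,960 = 683.57; Harbor Literacy 146/672 × $3,960 = 860.36; Redwood Workforce 190/672 × $3,960 = 1,119.64; East Nutrition 3/672 × $3,960 = 17.68.
After rounding ($5): Granite Arts $1,280; Bellamy Transit $685; Harbor Literacy $860; Redwood Workforce $1,120; East Nutrition $20. Sum = $3,965.
Difference $3,960 − $3,965 = −$5 applied to East Nutrition: East Nutrition becomes $15.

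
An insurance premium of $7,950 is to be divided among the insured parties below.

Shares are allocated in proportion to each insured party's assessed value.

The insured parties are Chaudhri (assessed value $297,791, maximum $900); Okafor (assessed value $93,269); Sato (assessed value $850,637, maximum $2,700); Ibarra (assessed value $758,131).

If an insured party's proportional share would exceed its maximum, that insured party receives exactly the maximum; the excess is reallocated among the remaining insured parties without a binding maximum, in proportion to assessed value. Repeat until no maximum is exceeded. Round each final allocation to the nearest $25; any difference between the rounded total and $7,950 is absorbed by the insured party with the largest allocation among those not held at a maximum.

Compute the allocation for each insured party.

Chaudhri: $900 · Okafor: $475 · Sato: $2,700 · Ibarra: $3,875

Combined assessed value = 1,999,828.
Pro-rata shares before constraints: Chaudhri 1,183.82; Okafor 370.78; Sato 3,381.57; Ibarra 3,013.83.
Held at cap: Chaudhri ($900), Sato ($2,700); balance $4,350 reallocated over remaining assessed value 851,400.
Shares after redistribution: Okafor 476.53 → $475; Ibarra 3,873.47 → $3,875.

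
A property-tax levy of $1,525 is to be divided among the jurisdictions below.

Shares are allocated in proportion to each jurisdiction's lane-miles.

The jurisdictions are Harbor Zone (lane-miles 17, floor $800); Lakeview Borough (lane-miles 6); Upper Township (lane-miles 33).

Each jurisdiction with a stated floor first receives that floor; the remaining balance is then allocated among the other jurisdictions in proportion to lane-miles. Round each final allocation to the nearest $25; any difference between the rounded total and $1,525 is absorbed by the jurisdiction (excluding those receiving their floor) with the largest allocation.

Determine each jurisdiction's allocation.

Harbor Zone: $800 · Lakeview Borough: $100 · Upper Township: $625

Minimums first: Harbor Zone $800. Residual $725.
Residual split over remaining lane-miles 39: Lakeview Borough 111.54 → $100; Upper Township 613.46 → $625.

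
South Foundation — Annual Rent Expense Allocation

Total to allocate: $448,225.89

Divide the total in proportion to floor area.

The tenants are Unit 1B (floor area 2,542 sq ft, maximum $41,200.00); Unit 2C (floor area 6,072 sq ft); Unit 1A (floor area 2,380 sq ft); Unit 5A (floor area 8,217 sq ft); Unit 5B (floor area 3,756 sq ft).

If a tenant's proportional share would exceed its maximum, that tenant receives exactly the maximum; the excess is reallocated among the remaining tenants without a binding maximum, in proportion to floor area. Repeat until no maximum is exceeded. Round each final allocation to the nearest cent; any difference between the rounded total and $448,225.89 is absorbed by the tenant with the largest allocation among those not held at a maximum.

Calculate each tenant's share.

Unit 1B: $41,200.00 | Unit 2C: $121,001.77 | Unit 1A: $47,428.23 | Unit 5A: $163,746.97 | Unit 5B: $74,848.92

Floor area total: 22,967.
Proportional shares (ignoring caps): Unit 1B 49,609.8843; Unit 2C 118,501.6591; Unit 1A 46,448.2788; Unit 5A 160,363.6582; Unit 5B 73,302.4097.
Held at cap: Unit 1B ($41,200.00); balance $407,025.89 reallocated over remaining floor area 20,425.
Remaining shares: Unit 2C 121,001.7725 → $121,001.77; Unit 1A 47,428.2310 → $47,428.23; Unit 5A 163,746.9639 → $163,746.96; Unit 5B 74,848.9225 → $74,848.92.
Rounding difference +$0.01 applied to Unit 5A → $163,746.97.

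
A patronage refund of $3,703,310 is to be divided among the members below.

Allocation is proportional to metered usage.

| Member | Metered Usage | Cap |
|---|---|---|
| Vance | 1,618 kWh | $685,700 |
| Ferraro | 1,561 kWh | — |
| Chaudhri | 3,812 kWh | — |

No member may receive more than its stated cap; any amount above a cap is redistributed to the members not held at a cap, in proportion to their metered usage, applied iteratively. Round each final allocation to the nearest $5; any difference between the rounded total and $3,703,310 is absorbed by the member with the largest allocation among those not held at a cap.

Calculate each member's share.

Vance: $685,700; Ferraro: $876,695; Chaudhri: $2,140,915

Combined metered usage = 6,991.
Unconstrained shares: Vance 857,095.63; Ferraro 826,901.29; Chaudhri 2,019,313.08.
Capped: Vance ($685,700); remaining pool $3,017,610 reallocated over remaining metered usage 5,373.
Redistributed shares: Ferraro 876,696.30 → $876,695; Chaudhri 2,140,913.70 → $2,140,915.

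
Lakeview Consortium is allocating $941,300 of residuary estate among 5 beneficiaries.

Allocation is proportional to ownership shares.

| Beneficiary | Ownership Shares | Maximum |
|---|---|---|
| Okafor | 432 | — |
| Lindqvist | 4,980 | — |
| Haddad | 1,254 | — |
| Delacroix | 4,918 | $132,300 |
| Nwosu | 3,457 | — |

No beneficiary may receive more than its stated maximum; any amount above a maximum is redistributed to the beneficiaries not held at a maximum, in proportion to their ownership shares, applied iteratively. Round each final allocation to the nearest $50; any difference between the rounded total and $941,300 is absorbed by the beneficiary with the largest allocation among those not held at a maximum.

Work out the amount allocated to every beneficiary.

Okafor: $34,500 | Lindqvist: $398,050 | Haddad: $100,200 | Delacroix: $132,300 | Nwosu: $276,250

Ownership shares total: 15,041.
Proportional shares (ignoring caps): Okafor 27,035.54; Lindqvist 311,659.73; Haddad 78,478.17; Delacroix 307,779.63; Nwosu 216,346.93.
Cap binds for Delacroix ($132,300); balance $809,000 reallocated over remaining ownership shares 10,123.
Redistributed shares: Okafor 34,524.15 → $34,500; Lindqvist 397,986.76 → $398,000; Haddad 100,215.94 → $100,200; Nwosu 276,273.14 → $276,250.
Rounding difference +$50 applied to Lindqvist → $398,050.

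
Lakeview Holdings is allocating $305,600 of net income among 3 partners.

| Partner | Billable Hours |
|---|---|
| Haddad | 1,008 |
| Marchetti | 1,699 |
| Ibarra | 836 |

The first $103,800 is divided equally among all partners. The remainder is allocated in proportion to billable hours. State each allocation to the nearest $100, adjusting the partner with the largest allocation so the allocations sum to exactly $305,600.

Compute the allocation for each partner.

$103,800 shared equally gives $34,600 per partner.
Remainder $201,800 by billable hours (total 3,543): Haddad 57,413.04 → $57,400; Marchetti 96,770.59 → $96,800; Ibarra 47,616.37 → $47,600.
Totals: Haddad $34,600 + $57,400 = $92,000; Marchetti $34,600 + $96,800 = $131,400; Ibarra $34,600 + $47,600 = $82,200.

Haddad: $92,000; Marchetti: $131,400; Ibarra: $82,200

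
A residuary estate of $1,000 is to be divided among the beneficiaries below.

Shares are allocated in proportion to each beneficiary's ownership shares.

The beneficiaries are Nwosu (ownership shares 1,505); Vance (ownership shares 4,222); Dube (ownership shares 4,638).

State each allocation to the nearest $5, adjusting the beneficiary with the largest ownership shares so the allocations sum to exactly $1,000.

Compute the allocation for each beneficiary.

Nwosu: $145 · Vance: $405 · Dube: $450

Total ownership shares = 1,505 + 4,222 + 4,638 = 10,365.
Raw shares: Nwosu 145.20; Vance 407.33; Dube 447.47.
At nearest $5: Nwosu $145; Vance $405; Dube $445. Sum = $995.
Difference $1,000 − $995 = +$5 applied to largest ownership shares (Dube): Dube becomes $450.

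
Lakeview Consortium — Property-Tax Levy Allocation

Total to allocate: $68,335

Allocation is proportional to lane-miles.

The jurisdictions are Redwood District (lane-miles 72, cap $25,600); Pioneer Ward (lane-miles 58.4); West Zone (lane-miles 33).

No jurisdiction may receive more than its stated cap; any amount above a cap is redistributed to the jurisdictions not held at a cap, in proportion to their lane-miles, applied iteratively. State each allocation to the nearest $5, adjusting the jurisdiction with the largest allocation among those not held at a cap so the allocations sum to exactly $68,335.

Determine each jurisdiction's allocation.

Sum of lane-miles: 163.4.
Unconstrained shares: Redwood District 30,110.89; Pioneer Ward 24,423.28; West Zone 13,800.83.
Capped: Redwood District ($25,600); remaining pool $42,735 reallocated over remaining lane-miles 91.4.
Redistributed shares: Pioneer Ward 27,305.51 → $27,305; West Zone 15,429.49 → $15,430.

Redwood District: $25,600; Pioneer Ward: $27,305; West Zone: $15,430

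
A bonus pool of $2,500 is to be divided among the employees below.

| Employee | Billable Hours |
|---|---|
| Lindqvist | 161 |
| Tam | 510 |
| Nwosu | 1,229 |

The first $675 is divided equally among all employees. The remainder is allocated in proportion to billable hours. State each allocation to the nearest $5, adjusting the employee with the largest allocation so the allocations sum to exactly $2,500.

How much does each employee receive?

Lindqvist: $380; Tam: $715; Nwosu: $1,405

$675 shared equally gives $225 per employee.
Remainder $1,825 by billable hours (total 1,900): Lindqvist 154.64 → $155; Tam 489.87 → $490; Nwosu 1,180.49 → $1,180.
Totals: Lindqvist $225 + $155 = $380; Tam $225 + $490 = $715; Nwosu $225 + $1,180 = $1,405.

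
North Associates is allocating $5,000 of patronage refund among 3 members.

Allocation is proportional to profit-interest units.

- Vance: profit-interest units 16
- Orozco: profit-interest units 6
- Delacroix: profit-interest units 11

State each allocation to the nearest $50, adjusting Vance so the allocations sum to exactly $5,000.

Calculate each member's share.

Vance: $2,450 | Orozco: $900 | Delacroix: $1,650

Profit-interest units total: 33.
Proportional shares: Vance 16/33 × $5,000 = 2,424.24; Orozco 6/33 × $5,000 = 909.09; Delacroix 11/33 × $5,000 = 1,666.67.
After rounding ($50): Vance $2,400; Orozco $900; Delacroix $1,650. Sum = $4,950.
Difference $5,000 − $4,950 = +$50 applied to Vance: Vance becomes $2,450.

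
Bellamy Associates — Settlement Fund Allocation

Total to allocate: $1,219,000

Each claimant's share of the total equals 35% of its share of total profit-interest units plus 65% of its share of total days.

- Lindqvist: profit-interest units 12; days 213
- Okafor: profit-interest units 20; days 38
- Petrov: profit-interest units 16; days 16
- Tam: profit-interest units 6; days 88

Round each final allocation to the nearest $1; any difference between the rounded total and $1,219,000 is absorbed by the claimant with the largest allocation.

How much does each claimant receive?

Profit-interest units total 54; days total 355.
Blended shares (35% profit-interest units + 65% days): Lindqvist 0.4678; Okafor 0.1992; Petrov 0.1330; Tam 0.2000.
Pro-rata amounts: Lindqvist 570,221.11; Okafor 242,833.45; Petrov 162,126.36; Tam 243,819.08.
At nearest $1: Lindqvist $570,221; Okafor $242,833; Petrov $162,126; Tam $243,819. Sum = $1,218,999.
Difference $1,219,000 − $1,218,999 = +$1 applied to largest allocation (Lindqvist): Lindqvist becomes $570,222.

Lindqvist: $570,222 · Okafor: $242,833 · Petrov: $162,126 · Tam: $243,819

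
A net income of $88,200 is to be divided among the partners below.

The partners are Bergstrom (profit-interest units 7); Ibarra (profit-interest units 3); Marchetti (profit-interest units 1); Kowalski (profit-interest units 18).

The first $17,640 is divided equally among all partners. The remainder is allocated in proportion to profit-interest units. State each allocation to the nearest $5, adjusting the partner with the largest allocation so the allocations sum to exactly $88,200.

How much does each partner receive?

Bergstrom: $21,440; Ibarra: $11,710; Marchetti: $6,845; Kowalski: $48,205

First tranche $17,640 split equally: $4,410 each.
Remainder $70,560 by profit-interest units (total 29): Bergstrom 17,031.72 → $17,030; Ibarra 7,299.31 → $7,300; Marchetti 2,433.10 → $2,435; Kowalski 43,795.86 → $43,795.
Totals: Bergstrom $4,410 + $17,030 = $21,440; Ibarra $4,410 + $7,300 = $11,710; Marchetti $4,410 + $2,435 = $6,845; Kowalski $4,410 + $43,795 = $48,205.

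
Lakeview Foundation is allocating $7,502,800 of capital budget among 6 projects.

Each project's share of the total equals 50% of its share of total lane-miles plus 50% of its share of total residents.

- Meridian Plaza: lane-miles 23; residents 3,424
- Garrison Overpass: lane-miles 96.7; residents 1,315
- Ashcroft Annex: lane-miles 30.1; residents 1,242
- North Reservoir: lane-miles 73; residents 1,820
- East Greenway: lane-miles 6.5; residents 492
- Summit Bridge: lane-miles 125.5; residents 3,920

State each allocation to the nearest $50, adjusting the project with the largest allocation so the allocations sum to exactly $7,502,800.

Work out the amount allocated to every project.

Meridian Plaza: $1,294,900; Garrison Overpass: $1,426,350; Ashcroft Annex: $699,750; North Reservoir: $1,330,900; East Greenway: $219,850; Summit Bridge: $2,531,050

Lane-miles total 354.8; residents total 12,213.
Composite weights (50% lane-miles + 50% residents): Meridian Plaza 0.1726; Garrison Overpass 0.1901; Ashcroft Annex 0.0933; North Reservoir 0.1774; East Greenway 0.0293; Summit Bridge 0.3373.
Proportional shares: Meridian Plaza 1,294,916.69; Garrison Overpass 1,426,357.56; Ashcroft Annex 699,754.05; North Reservoir 1,330,888.88; East Greenway 219,851.26; Summit Bridge 2,531,031.56.
Rounded to nearest $50: Meridian Plaza $1,294,900; Garrison Overpass $1,426,350; Ashcroft Annex $699,750; North Reservoir $1,330,900; East Greenway $219,850; Summit Bridge $2,531,050. Sum = $7,502,800.
Rounded total matches; no reconciliation needed.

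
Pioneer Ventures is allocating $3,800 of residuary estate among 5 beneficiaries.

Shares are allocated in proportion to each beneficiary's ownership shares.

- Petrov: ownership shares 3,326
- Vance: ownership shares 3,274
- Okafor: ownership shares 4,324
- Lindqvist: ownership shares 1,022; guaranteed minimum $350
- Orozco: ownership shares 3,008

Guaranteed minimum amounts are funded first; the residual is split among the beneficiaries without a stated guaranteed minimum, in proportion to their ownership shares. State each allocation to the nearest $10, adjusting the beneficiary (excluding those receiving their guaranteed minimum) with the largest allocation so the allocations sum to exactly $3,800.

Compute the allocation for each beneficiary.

Petrov: $820 · Vance: $810 · Okafor: $1,080 · Lindqvist: $350 · Orozco: $740

Fund the minimums — Lindqvist $350. Residual $3,450.
Residual split over remaining ownership shares 13,932: Petrov 823.62 → $820; Vance 810.75 → $810; Okafor 1,070.76 → $1,070; Orozco 744.88 → $740.
Rounding difference +$10 applied to Okafor → $1,080.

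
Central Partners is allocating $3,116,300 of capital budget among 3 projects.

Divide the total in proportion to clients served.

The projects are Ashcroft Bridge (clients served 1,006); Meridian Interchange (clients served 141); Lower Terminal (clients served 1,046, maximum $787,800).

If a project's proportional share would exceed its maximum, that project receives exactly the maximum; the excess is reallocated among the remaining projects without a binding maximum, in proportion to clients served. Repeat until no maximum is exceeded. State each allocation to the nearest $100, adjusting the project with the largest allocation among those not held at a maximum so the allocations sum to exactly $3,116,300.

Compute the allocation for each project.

Clients served total: 2,193.
Unconstrained shares: Ashcroft Bridge 1,429,547.56; Meridian Interchange 200,364.02; Lower Terminal 1,486,388.42.
Capped: Lower Terminal ($787,800); balance $2,328,500 reallocated over remaining clients served 1,147.
Shares after redistribution: Ashcroft Bridge 2,042,258.94 → $2,042,300; Meridian Interchange 286,241.06 → $286,200.

Ashcroft Bridge: $2,042,300; Meridian Interchange: $286,200; Lower Terminal: $787,800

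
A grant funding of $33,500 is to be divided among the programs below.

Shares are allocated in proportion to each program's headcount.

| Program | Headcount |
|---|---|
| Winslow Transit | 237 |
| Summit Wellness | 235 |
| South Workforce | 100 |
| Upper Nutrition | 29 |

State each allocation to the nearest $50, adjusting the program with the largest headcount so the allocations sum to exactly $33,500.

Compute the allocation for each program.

Winslow Transit: $13,250; Summit Wellness: $13,100; South Workforce: $5,550; Upper Nutrition: $1,600

Combined headcount = 601.
Unrounded shares: Winslow Transit 237/601 × $33,500 = 13,210.48; Summit Wellness 235/601 × $33,500 = 13,099.00; South Workforce 100/601 × $33,500 = 5,574.04; Upper Nutrition 29/601 × $33,500 = 1,616.47.
After rounding ($50): Winslow Transit $13,200; Summit Wellness $13,100; South Workforce $5,550; Upper Nutrition $1,600. Sum = $33,450.
Difference $33,500 − $33,450 = +$50 applied to largest headcount (Winslow Transit): Winslow Transit becomes $13,250.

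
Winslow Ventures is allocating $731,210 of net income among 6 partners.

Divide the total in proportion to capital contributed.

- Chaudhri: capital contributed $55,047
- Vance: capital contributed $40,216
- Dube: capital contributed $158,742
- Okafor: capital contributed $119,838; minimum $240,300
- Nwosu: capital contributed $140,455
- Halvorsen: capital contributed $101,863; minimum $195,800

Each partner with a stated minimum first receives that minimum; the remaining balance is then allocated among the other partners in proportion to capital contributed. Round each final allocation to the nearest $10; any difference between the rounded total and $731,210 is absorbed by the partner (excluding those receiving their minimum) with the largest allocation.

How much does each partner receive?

Chaudhri: $41,180; Vance: $30,090; Dube: $118,760; Okafor: $240,300; Nwosu: $105,080; Halvorsen: $195,800

Guaranteed amounts: Okafor $240,300; Halvorsen $195,800. Remaining pool $295,110.
Remaining pool split over remaining capital contributed 394,460: Chaudhri 41,182.68 → $41,180; Vance 30,087.07 → $30,090; Dube 118,760.71 → $118,760; Nwosu 105,079.54 → $105,080.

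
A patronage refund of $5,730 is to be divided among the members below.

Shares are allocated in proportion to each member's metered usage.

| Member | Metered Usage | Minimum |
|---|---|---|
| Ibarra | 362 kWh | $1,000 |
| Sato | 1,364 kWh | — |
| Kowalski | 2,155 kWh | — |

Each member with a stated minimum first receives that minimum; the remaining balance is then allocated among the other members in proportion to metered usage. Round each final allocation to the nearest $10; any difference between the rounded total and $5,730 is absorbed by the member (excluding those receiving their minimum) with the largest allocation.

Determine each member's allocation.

Guaranteed amounts: Ibarra $1,000. Residual $4,730.
Residual split over remaining metered usage 3,519: Sato 1,833.40 → $1,830; Kowalski 2,896.60 → $2,900.

Ibarra: $1,000 · Sato: $1,830 · Kowalski: $2,900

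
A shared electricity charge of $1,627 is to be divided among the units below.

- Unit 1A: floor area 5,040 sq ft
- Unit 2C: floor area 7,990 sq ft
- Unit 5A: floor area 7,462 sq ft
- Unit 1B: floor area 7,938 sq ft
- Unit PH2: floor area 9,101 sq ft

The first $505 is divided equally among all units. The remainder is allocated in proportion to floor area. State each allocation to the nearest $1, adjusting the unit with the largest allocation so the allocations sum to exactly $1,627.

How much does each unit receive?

Unit 1A: $252; Unit 2C: $340; Unit 5A: $324; Unit 1B: $338; Unit PH2: $373

$505 shared equally gives $101 per unit.
Remainder $1,122 by floor area (total 37,531): Unit 1A 150.67 → $151; Unit 2C 238.86 → $239; Unit 5A 223.08 → $223; Unit 1B 237.31 → $237; Unit PH2 272.08 → $272.
Totals: Unit 1A $101 + $151 = $252; Unit 2C $101 + $239 = $340; Unit 5A $101 + $223 = $324; Unit 1B $101 + $237 = $338; Unit PH2 $101 + $272 = $373.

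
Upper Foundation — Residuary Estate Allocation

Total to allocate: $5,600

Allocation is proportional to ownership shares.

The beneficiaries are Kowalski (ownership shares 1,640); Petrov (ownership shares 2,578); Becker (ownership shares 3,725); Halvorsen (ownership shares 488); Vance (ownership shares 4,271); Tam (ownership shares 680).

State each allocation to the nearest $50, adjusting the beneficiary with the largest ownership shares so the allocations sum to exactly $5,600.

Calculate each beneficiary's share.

Ownership shares total: 13,382.
Unrounded shares: Kowalski 1,640/13,382 × $5,600 = 686.30; Petrov 2,578/13,382 × $5,600 = 1,078.82; Becker 3,725/13,382 × $5,600 = 1,558.81; Halvorsen 488/13,382 × $5,600 = 204.21; Vance 4,271/13,382 × $5,600 = 1,787.30; Tam 680/13,382 × $5,600 = 284.56.
At nearest $50: Kowalski $700; Petrov $1,100; Becker $1,550; Halvorsen $200; Vance $1,800; Tam $300. Sum = $5,650.
Difference $5,600 − $5,650 = −$50 applied to largest ownership shares (Vance): Vance becomes $1,750.

Kowalski: $700; Petrov: $1,100; Becker: $1,550; Halvorsen: $200; Vance: $1,750; Tam: $300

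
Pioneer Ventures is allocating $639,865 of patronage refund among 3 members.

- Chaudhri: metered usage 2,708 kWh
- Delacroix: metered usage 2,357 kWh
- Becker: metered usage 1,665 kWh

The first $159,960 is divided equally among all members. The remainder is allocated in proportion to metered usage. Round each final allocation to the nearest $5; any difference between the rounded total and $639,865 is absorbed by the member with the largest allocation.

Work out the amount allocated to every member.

Chaudhri: $246,420 | Delacroix: $221,395 | Becker: $172,050

$159,960 shared equally gives $53,320 per member.
Remainder $479,905 by metered usage (total 6,730): Chaudhri 193,102.93 → $193,105; Delacroix 168,073.71 → $168,075; Becker 118,728.35 → $118,730.
Rounding difference −$5 on remainder applied to Chaudhri.
Totals: Chaudhri $53,320 + $193,100 = $246,420; Delacroix $53,320 + $168,075 = $221,395; Becker $53,320 + $118,730 = $172,050.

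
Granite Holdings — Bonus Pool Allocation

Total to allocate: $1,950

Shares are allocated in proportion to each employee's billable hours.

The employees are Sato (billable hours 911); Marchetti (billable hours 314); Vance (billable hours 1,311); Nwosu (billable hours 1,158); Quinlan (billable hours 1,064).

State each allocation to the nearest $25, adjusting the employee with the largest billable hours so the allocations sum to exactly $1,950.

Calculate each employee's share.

Total billable hours = 4,758.
Pro-rata amounts: Sato 911/4,758 × $1,950 = 373.36; Marchetti 314/4,758 × $1,950 = 128.69; Vance 1,311/4,758 × $1,950 = 537.30; Nwosu 1,158/4,758 × $1,950 = 474.59; Quinlan 1,064/4,758 × $1,950 = 436.07.
After rounding ($25): Sato $375; Marchetti $125; Vance $525; Nwosu $475; Quinlan $425. Sum = $1,925.
Difference $1,950 − $1,925 = +$25 applied to largest billable hours (Vance): Vance becomes $550.

Sato: $375 | Marchetti: $125 | Vance: $550 | Nwosu: $475 | Quinlan: $425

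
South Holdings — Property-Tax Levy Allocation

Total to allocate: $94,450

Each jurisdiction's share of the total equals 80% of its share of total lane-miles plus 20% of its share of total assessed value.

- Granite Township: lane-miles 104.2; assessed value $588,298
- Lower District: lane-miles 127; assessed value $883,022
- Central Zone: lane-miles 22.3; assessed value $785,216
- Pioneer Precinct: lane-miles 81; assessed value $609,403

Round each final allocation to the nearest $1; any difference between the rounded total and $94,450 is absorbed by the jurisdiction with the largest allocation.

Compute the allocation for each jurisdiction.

Lane-miles total 334.5; assessed value total 2,865,939.
Blended shares (80% lane-miles + 20% assessed value): Granite Township 0.2903; Lower District 0.3654; Central Zone 0.1081; Pioneer Precinct 0.2362.
Raw shares: Granite Township 27,415.27; Lower District 34,508.13; Central Zone 10,212.86; Pioneer Precinct 22,313.74.
After rounding ($1): Granite Township $27,415; Lower District $34,508; Central Zone $10,213; Pioneer Precinct $22,314. Sum = $94,450.
Sum already equals the total — no adjustment.

Granite Township: $27,415 | Lower District: $34,508 | Central Zone: $10,213 | Pioneer Precinct: $22,314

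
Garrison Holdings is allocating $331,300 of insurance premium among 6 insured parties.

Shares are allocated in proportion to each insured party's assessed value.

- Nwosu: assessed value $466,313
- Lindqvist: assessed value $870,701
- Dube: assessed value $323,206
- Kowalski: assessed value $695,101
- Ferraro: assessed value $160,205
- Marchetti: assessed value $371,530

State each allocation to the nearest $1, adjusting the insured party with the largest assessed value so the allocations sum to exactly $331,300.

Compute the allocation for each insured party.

Nwosu: $53,511 | Lindqvist: $99,917 | Dube: $37,089 | Kowalski: $79,765 | Ferraro: $18,384 | Marchetti: $42,634

Assessed value total: 2,887,056.
Proportional shares: Nwosu 466,313/2,887,056 × $331,300 = 53,511.08; Lindqvist 870,701/2,887,056 × $331,300 = 99,916.05; Dube 323,206/2,887,056 × $331,300 = 37,089.04; Kowalski 695,101/2,887,056 × $331,300 = 79,765.33; Ferraro 160,205/2,887,056 × $331,300 = 18,384.10; Marchetti 371,530/2,887,056 × $331,300 = 42,634.40.
Rounded to nearest $1: Nwosu $53,511; Lindqvist $99,916; Dube $37,089; Kowalski $79,765; Ferraro $18,384; Marchetti $42,634. Sum = $331,299.
Difference $331,300 − $331,299 = +$1 applied to largest assessed value (Lindqvist): Lindqvist becomes $99,917.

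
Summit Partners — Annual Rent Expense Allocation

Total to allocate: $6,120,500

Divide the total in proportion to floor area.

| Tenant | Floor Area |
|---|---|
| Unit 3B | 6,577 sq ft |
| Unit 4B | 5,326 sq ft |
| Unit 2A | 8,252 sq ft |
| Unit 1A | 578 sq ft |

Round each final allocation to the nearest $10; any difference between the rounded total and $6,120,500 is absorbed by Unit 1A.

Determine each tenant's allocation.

Total floor area = 20,733.
Pro-rata amounts: Unit 3B 6,577/20,733 × $6,120,500 = 1,941,567.96; Unit 4B 5,326/20,733 × $6,120,500 = 1,572,265.62; Unit 2A 8,252/20,733 × $6,120,500 = 2,436,037.52; Unit 1A 578/20,733 × $6,120,500 = 170,628.90.
At nearest $10: Unit 3B $1,941,570; Unit 4B $1,572,270; Unit 2A $2,436,040; Unit 1A $170,630. Sum = $6,120,510.
Difference $6,120,500 − $6,120,510 = −$10 applied to Unit 1A: Unit 1A becomes $170,620.

Unit 3B: $1,941,570 · Unit 4B: $1,572,270 · Unit 2A: $2,436,040 · Unit 1A: $170,620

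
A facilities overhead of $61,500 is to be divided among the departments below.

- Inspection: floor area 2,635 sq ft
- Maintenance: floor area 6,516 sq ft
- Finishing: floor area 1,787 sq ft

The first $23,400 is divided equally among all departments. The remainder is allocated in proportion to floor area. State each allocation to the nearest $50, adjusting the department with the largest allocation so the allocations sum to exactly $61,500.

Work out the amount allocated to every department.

Equal tier: $23,400 ÷ 3 = $7,800 apiece.
Remainder $38,100 by floor area (total 10,938): Inspection 9,178.41 → $9,200; Maintenance 22,696.98 → $22,700; Finishing 6,224.60 → $6,200.
Totals: Inspection $7,800 + $9,200 = $17,000; Maintenance $7,800 + $22,700 = $30,500; Finishing $7,800 + $6,200 = $14,000.

Inspection: $17,000 | Maintenance: $30,500 | Finishing: $14,000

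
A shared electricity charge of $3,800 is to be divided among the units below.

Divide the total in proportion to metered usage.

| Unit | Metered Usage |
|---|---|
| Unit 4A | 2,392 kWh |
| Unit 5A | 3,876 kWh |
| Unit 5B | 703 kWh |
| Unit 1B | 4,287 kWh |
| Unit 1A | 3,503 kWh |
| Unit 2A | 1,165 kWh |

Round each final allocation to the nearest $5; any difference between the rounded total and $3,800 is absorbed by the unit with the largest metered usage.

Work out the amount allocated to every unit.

Metered usage total: 15,926.
Proportional shares: Unit 4A 2,392/15,926 × $3,800 = 570.74; Unit 5A 3,876/15,926 × $3,800 = 924.83; Unit 5B 703/15,926 × $3,800 = 167.74; Unit 1B 4,287/15,926 × $3,800 = 1,022.89; Unit 1A 3,503/15,926 × $3,800 = 835.83; Unit 2A 1,165/15,926 × $3,800 = 277.97.
After rounding ($5): Unit 4A $570; Unit 5A $925; Unit 5B $170; Unit 1B $1,025; Unit 1A $835; Unit 2A $280. Sum = $3,805.
Difference $3,800 − $3,805 = −$5 applied to largest metered usage (Unit 1B): Unit 1B becomes $1,020.

Unit 4A: $570 | Unit 5A: $925 | Unit 5B: $170 | Unit 1B: $1,020 | Unit 1A: $835 | Unit 2A: $280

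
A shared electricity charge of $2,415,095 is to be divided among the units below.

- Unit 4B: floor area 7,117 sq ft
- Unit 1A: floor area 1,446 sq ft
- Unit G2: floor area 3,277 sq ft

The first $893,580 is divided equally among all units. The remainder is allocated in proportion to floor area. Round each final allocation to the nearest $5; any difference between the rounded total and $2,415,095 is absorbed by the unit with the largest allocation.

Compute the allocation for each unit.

Unit 4B: $1,212,440; Unit 1A: $483,680; Unit G2: $718,975

$893,580 shared equally gives $297,860 per unit.
Remainder $1,521,515 by floor area (total 11,840): Unit 4B 914,579.58 → $914,580; Unit 1A 185,820.16 → $185,820; Unit G2 421,115.26 → $421,115.
Totals: Unit 4B $297,860 + $914,580 = $1,212,440; Unit 1A $297,860 + $185,820 = $483,680; Unit G2 $297,860 + $421,115 = $718,975.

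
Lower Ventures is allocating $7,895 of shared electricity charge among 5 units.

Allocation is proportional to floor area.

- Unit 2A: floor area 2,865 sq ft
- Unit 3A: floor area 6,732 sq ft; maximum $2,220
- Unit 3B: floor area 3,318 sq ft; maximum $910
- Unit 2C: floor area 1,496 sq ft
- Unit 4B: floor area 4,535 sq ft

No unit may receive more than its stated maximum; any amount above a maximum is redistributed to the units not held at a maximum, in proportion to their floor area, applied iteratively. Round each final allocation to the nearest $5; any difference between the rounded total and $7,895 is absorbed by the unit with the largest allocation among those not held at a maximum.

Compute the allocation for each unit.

Total floor area = 18,946.
Unconstrained shares: Unit 2A 1,193.88; Unit 3A 2,805.30; Unit 3B 1,382.65; Unit 2C 623.40; Unit 4B 1,889.78.
Capped: Unit 3A ($2,220), Unit 3B ($910); residual $4,765 reallocated over remaining floor area 8,896.
Shares after redistribution: Unit 2A 1,534.59 → $1,535; Unit 2C 801.31 → $800; Unit 4B 2,429.10 → $2,430.

Unit 2A: $1,535 · Unit 3A: $2,220 · Unit 3B: $910 · Unit 2C: $800 · Unit 4B: $2,430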